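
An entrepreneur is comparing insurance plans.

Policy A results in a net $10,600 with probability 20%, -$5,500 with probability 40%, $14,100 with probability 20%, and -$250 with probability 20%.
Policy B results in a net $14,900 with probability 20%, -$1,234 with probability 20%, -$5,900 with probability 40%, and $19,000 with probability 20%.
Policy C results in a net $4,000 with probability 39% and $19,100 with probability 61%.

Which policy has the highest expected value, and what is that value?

Policy C ($13,211)

Policy A = 0.2 × 10600 + 0.4 × (-5500) + 0.2 × 14100 + 0.2 × (-250) = 2120 − 2200 + 2820 − 50 = 2690
Policy B = 0.2 × 14900 + 0.2 × (-1234) + 0.4 × (-5900) + 0.2 × 19000 = 2980 − 246.8 − 2360 + 3800 = 4173.2
Policy C = 0.39 × 4000 + 0.61 × 19100 = 1560 + 11651 = 13211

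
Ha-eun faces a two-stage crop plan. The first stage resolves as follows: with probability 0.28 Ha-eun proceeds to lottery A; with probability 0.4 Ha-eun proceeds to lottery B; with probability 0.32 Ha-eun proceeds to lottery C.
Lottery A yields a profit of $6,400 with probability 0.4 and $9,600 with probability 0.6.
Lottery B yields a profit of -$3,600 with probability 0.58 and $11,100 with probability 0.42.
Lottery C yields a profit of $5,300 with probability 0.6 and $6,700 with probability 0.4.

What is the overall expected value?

EV(A) = 0.4 × 6400 + 0.6 × 9600 = 2560 + 5760 = 8320
EV(B) = 0.58 × (-3600) + 0.42 × 11100 = -2088 + 4662 = 2574
EV(C) = 0.6 × 5300 + 0.4 × 6700 = 3180 + 2680 = 5860
Overall = 0.28 × 8320 + 0.4 × 2574 + 0.32 × 5860 = 2329.6 + 1029.6 + 1875.2 = 5234.4

$5,234.40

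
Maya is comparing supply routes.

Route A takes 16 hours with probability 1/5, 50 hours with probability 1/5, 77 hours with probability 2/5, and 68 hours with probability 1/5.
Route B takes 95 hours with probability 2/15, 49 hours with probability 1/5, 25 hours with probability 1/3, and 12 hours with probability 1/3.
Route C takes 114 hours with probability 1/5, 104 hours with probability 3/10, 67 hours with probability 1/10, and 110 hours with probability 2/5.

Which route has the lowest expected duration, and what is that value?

Route A = 1/5 × 16 + 1/5 × 50 + 2/5 × 77 + 1/5 × 68 = 3.2 + 10 + 30.8 + 13.6 = 57.6
Route B = 2/15 × 95 + 1/5 × 49 + 1/3 × 25 + 1/3 × 12 = 12.6667 + 9.8 + 8.3333 + 4 = 34.8
Route C = 1/5 × 114 + 3/10 × 104 + 1/10 × 67 + 2/5 × 110 = 22.8 + 31.2 + 6.7 + 44 = 104.7

Route B (34.8 hours)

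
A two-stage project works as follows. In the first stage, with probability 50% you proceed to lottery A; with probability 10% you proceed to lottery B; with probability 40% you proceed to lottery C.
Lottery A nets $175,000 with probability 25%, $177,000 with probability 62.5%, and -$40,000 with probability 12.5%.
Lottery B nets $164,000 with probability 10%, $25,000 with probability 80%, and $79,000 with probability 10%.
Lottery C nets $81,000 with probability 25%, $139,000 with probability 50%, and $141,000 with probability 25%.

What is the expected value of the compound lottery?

EV(A) = 0.25 × 175000 + 0.625 × 177000 + 0.125 × (-40000) = 43750 + 110625 − 5000 = 149375
EV(B) = 0.1 × 164000 + 0.8 × 25000 + 0.1 × 79000 = 16400 + 20000 + 7900 = 44300
EV(C) = 0.25 × 81000 + 0.5 × 139000 + 0.25 × 141000 = 20250 + 69500 + 35250 = 125000
Overall = 0.5 × 149375 + 0.1 × 44300 + 0.4 × 125000 = 74687.5 + 4430 + 50000 = 129117.5

$129,117.50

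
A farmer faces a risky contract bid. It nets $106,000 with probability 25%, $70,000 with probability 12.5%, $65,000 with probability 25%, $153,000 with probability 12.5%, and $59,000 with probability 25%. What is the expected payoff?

EV = 0.25 × 106000 + 0.125 × 70000 + 0.25 × 65000 + 0.125 × 153000 + 0.25 × 59000 = 26500 + 8750 + 16250 + 19125 + 14750 = 85375

$85,375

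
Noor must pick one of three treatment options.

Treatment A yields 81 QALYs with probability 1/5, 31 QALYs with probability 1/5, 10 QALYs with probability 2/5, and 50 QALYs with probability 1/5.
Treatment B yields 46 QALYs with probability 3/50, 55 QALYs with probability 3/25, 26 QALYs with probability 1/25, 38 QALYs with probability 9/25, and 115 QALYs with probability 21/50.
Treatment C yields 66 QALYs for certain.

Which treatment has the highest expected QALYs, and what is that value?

Treatment B (72.38 QALYs)

Treatment A = 1/5 × 81 + 1/5 × 31 + 2/5 × 10 + 1/5 × 50 = 16.2 + 6.2 + 4 + 10 = 36.4
Treatment B = 3/50 × 46 + 3/25 × 55 + 1/25 × 26 + 9/25 × 38 + 21/50 × 115 = 2.76 + 6.6 + 1.04 + 13.68 + 48.3 = 72.38
Treatment C: 66 (certain)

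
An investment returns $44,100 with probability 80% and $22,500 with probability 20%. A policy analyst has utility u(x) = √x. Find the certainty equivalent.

E[u] = 0.8·√44100 + 0.2·√22500 = 0.8·210 + 0.2·150 = 198
CE = (198)² = 39204

$39,204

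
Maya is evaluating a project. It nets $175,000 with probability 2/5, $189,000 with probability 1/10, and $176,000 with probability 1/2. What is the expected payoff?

$176,900

EV = 2/5 × 175000 + 1/10 × 189000 + 1/2 × 176000 = 70000 + 18900 + 88000 = 176900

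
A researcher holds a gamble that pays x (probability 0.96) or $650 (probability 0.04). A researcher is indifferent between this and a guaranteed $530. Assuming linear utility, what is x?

0.96·x + 0.04·650 = 530
0.96·x = 530 − 26 = 504
x = 504 / 0.96 = 525

x = $525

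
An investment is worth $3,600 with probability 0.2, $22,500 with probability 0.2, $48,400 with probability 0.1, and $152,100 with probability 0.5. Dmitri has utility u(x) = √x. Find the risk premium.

$19,029

E[u] = 0.2·√3600 + 0.2·√22500 + 0.1·√48400 + 0.5·√152100 = 0.2·60 + 0.2·150 + 0.1·220 + 0.5·390 = 259
CE = (259)² = 67081
Risk premium = EV − CE = 86110 − 67081 = 19029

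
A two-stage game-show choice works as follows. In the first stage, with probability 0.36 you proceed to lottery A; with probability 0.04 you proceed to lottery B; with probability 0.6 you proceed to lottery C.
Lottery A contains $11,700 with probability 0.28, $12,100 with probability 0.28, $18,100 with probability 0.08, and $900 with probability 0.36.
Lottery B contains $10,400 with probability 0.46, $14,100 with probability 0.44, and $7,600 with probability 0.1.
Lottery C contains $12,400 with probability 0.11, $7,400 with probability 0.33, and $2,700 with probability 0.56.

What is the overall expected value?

EV(A) = 0.28 × 11700 + 0.28 × 12100 + 0.08 × 18100 + 0.36 × 900 = 3276 + 3388 + 1448 + 324 = 8436
EV(B) = 0.46 × 10400 + 0.44 × 14100 + 0.1 × 7600 = 4784 + 6204 + 760 = 11748
EV(C) = 0.11 × 12400 + 0.33 × 7400 + 0.56 × 2700 = 1364 + 2442 + 1512 = 5318
Overall = 0.36 × 8436 + 0.04 × 11748 + 0.6 × 5318 = 3036.96 + 469.92 + 3190.8 = 6697.68

$6,697.68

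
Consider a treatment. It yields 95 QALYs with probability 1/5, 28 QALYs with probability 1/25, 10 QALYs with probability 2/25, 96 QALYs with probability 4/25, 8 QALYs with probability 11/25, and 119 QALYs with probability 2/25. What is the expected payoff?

49.32 QALYs

EV = 1/5 × 95 + 1/25 × 28 + 2/25 × 10 + 4/25 × 96 + 11/25 × 8 + 2/25 × 119 = 19 + 1.12 + 0.8 + 15.36 + 3.52 + 9.52 = 49.32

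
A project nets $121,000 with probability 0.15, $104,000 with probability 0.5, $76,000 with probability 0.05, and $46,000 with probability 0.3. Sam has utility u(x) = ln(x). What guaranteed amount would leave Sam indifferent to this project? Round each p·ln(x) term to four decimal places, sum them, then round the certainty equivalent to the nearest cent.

$81,993.89

E[u] = 0.15·ln(121000) + 0.5·ln(104000) + 0.05·ln(76000) + 0.3·ln(46000) = 1.7555 + 5.7761 + 0.5619 + 3.2209 = 11.3144
CE = e^11.3144 ≈ 81993.89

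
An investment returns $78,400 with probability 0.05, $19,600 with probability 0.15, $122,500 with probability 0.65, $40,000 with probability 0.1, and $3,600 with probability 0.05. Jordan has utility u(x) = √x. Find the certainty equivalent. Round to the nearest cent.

E[u] = 0.05·√78400 + 0.15·√19600 + 0.65·√122500 + 0.1·√40000 + 0.05·√3600 = 0.05·280 + 0.15·140 + 0.65·350 + 0.1·200 + 0.05·60 = 285.5
CE = (285.5)² = 81510.25

$81,510.25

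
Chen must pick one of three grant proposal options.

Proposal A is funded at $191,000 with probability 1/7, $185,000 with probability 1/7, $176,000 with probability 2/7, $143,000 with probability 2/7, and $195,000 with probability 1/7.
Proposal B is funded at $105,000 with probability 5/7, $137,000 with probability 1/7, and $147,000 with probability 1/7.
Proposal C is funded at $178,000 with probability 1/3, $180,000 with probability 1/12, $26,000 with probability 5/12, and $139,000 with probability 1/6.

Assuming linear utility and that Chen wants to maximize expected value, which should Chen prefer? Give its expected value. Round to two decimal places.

Proposal A = 1/7 × 191000 + 1/7 × 185000 + 2/7 × 176000 + 2/7 × 143000 + 1/7 × 195000 = 27285.7143 + 26428.5714 + 50285.7143 + 40857.1429 + 27857.1429 = 172714.2857
Proposal B = 5/7 × 105000 + 1/7 × 137000 + 1/7 × 147000 = 75000 + 19571.4286 + 21000 = 115571.4286
Proposal C = 1/3 × 178000 + 1/12 × 180000 + 5/12 × 26000 + 1/6 × 139000 = 59333.3333 + 15000 + 10833.3333 + 23166.6667 = 108333.3333

Proposal A ($172,714.29)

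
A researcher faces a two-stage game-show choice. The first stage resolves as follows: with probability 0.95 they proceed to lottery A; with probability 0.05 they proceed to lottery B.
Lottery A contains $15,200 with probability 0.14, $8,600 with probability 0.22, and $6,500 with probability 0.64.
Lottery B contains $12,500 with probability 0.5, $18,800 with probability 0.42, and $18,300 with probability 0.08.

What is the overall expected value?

$8,551.50

EV(A) = 0.14 × 15200 + 0.22 × 8600 + 0.64 × 6500 = 2128 + 1892 + 4160 = 8180
EV(B) = 0.5 × 12500 + 0.42 × 18800 + 0.08 × 18300 = 6250 + 7896 + 1464 = 15610
Overall = 0.95 × 8180 + 0.05 × 15610 = 7771 + 780.5 = 8551.5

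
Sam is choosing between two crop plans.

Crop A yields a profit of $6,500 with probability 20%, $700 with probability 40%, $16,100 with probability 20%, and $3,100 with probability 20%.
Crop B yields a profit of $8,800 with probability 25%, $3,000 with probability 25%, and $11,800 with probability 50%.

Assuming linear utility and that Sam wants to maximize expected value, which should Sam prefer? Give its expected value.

Crop A = 0.2 × 6500 + 0.4 × 700 + 0.2 × 16100 + 0.2 × 3100 = 1300 + 280 + 3220 + 620 = 5420
Crop B = 0.25 × 8800 + 0.25 × 3000 + 0.5 × 11800 = 2200 + 750 + 5900 = 8850

Crop B ($8,850)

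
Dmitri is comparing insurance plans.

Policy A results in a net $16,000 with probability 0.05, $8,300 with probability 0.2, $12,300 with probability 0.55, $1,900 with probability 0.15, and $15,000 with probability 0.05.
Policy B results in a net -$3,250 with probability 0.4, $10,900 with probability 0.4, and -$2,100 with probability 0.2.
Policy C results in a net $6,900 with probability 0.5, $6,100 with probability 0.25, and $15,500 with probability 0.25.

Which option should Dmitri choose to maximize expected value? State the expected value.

Policy A = 0.05 × 16000 + 0.2 × 8300 + 0.55 × 12300 + 0.15 × 1900 + 0.05 × 15000 = 800 + 1660 + 6765 + 285 + 750 = 10260
Policy B = 0.4 × (-3250) + 0.4 × 10900 + 0.2 × (-2100) = -1300 + 4360 − 420 = 2640
Policy C = 0.5 × 6900 + 0.25 × 6100 + 0.25 × 15500 = 3450 + 1525 + 3875 = 8850

Policy A ($10,260)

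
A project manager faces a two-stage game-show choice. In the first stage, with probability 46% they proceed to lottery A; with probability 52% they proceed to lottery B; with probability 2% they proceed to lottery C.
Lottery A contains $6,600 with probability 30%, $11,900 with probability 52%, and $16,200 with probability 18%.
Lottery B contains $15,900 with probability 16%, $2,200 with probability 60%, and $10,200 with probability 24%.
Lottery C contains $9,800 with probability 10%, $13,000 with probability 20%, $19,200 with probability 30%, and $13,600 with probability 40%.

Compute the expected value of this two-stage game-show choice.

EV(A) = 0.3 × 6600 + 0.52 × 11900 + 0.18 × 16200 = 1980 + 6188 + 2916 = 11084
EV(B) = 0.16 × 15900 + 0.6 × 2200 + 0.24 × 10200 = 2544 + 1320 + 2448 = 6312
EV(C) = 0.1 × 9800 + 0.2 × 13000 + 0.3 × 19200 + 0.4 × 13600 = 980 + 2600 + 5760 + 5440 = 14780
Overall = 0.46 × 11084 + 0.52 × 6312 + 0.02 × 14780 = 5098.64 + 3282.24 + 295.6 = 8676.48

$8,676.48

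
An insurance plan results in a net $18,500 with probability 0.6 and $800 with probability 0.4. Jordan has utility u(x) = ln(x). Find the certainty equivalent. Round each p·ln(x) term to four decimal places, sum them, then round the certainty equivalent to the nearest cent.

$5,266.39

E[u] = 0.6·ln(18500) + 0.4·ln(800) = 5.8953 + 2.6738 = 8.5691
CE = e^8.5691 ≈ 5266.39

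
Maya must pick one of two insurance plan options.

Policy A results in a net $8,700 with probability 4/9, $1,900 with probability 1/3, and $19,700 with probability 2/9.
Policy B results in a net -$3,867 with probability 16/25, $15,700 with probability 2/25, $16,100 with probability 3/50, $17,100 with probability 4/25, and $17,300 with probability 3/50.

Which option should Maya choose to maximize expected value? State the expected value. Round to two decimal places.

Policy A ($8,877.78)

Policy A = 4/9 × 8700 + 1/3 × 1900 + 2/9 × 19700 = 3866.6667 + 633.3333 + 4377.7778 = 8877.7778
Policy B = 16/25 × (-3867) + 2/25 × 15700 + 3/50 × 16100 + 4/25 × 17100 + 3/50 × 17300 = -2474.88 + 1256 + 966 + 2736 + 1038 = 3521.12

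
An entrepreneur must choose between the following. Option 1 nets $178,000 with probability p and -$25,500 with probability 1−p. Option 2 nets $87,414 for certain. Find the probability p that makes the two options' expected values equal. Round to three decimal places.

p·178000 + (1−p)·(-25500) = 87414
203500p − 25500 = 87414
p = (87414 + 25500) / 203500

p = 0.555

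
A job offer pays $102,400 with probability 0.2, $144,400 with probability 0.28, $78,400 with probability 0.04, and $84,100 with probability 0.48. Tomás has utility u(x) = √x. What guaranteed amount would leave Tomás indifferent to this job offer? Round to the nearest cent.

$102,912.64

E[u] = 0.2·√102400 + 0.28·√144400 + 0.04·√78400 + 0.48·√84100 = 0.2·320 + 0.28·380 + 0.04·280 + 0.48·290 = 320.8
CE = (320.8)² = 102912.64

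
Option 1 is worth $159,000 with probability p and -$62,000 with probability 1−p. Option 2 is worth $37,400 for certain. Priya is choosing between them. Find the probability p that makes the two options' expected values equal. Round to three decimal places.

p = 0.450

p·159000 + (1−p)·(-62000) = 37400
221000p − 62000 = 37400
p = (37400 + 62000) / 221000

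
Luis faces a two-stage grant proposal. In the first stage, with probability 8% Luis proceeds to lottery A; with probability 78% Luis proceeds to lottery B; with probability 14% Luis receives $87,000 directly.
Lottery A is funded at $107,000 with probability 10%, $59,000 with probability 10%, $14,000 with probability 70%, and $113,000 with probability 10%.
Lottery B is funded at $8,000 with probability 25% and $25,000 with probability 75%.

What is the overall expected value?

EV(A) = 0.1 × 107000 + 0.1 × 59000 + 0.7 × 14000 + 0.1 × 113000 = 10700 + 5900 + 9800 + 11300 = 37700
EV(B) = 0.25 × 8000 + 0.75 × 25000 = 2000 + 18750 = 20750
Branch C: 87000 (certain)
Overall = 0.08 × 37700 + 0.78 × 20750 + 0.14 × 87000 = 3016 + 16185 + 12180 = 31381

$31,381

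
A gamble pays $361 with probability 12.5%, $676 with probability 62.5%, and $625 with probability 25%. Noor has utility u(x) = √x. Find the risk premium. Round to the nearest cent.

$5.11

E[u] = 0.125·√361 + 0.625·√676 + 0.25·√625 = 0.125·19 + 0.625·26 + 0.25·25 = 24.875
CE = (24.875)² = 618.765625
Risk premium = EV − CE = 623.875 − 618.765625 = 5.109375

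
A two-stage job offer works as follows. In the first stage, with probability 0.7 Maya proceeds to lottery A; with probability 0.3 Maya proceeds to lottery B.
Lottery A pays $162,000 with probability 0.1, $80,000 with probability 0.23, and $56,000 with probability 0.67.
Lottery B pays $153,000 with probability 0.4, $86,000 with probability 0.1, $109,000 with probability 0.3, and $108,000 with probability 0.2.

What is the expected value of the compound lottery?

EV(A) = 0.1 × 162000 + 0.23 × 80000 + 0.67 × 56000 = 16200 + 18400 + 37520 = 72120
EV(B) = 0.4 × 153000 + 0.1 × 86000 + 0.3 × 109000 + 0.2 × 108000 = 61200 + 8600 + 32700 + 21600 = 124100
Overall = 0.7 × 72120 + 0.3 × 124100 = 50484 + 37230 = 87714

$87,714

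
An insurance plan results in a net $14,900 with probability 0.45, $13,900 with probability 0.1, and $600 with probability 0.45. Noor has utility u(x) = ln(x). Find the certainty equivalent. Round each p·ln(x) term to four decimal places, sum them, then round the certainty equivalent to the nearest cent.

E[u] = 0.45·ln(14900) + 0.1·ln(13900) + 0.45·ln(600) = 4.3241 + 0.9540 + 2.8786 = 8.1567
CE = e^8.1567 ≈ 3486.66

$3,486.66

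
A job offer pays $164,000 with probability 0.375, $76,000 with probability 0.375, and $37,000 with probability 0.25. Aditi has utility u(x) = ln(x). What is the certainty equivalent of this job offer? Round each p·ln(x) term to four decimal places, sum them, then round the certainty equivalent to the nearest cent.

E[u] = 0.375·ln(164000) + 0.375·ln(76000) + 0.25·ln(37000) = 4.5029 + 4.2144 + 2.6297 = 11.3470
CE = e^11.3470 ≈ 84710.94

$84,710.94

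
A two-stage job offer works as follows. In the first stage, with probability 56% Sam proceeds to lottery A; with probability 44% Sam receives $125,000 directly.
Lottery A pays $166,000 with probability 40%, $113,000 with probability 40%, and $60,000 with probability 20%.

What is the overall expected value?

EV(A) = 0.4 × 166000 + 0.4 × 113000 + 0.2 × 60000 = 66400 + 45200 + 12000 = 123600
Branch B: 125000 (certain)
Overall = 0.56 × 123600 + 0.44 × 125000 = 69216 + 55000 = 124216

$124,216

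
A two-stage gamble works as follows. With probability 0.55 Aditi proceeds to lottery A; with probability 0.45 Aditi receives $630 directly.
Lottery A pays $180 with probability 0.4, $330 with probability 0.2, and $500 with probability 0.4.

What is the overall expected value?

$469.40

EV(A) = 0.4 × 180 + 0.2 × 330 + 0.4 × 500 = 72 + 66 + 200 = 338
Branch B: 630 (certain)
Overall = 0.55 × 338 + 0.45 × 630 = 185.9 + 283.5 = 469.4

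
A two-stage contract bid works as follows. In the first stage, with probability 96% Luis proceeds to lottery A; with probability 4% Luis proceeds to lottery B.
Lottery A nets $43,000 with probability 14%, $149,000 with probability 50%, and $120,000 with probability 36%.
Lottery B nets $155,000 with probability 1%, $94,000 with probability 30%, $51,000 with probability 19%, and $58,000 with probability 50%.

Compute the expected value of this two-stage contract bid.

EV(A) = 0.14 × 43000 + 0.5 × 149000 + 0.36 × 120000 = 6020 + 74500 + 43200 = 123720
EV(B) = 0.01 × 155000 + 0.3 × 94000 + 0.19 × 51000 + 0.5 × 58000 = 1550 + 28200 + 9690 + 29000 = 68440
Overall = 0.96 × 123720 + 0.04 × 68440 = 118771.2 + 2737.6 = 121508.8

$121,508.80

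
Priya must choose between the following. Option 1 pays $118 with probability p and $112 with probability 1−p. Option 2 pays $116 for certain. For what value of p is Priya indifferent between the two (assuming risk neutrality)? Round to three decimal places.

p = 0.667

p·118 + (1−p)·112 = 116
6p + 112 = 116
p = (116 − 112) / 6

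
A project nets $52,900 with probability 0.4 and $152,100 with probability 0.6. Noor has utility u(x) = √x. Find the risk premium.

$6,144

E[u] = 0.4·√52900 + 0.6·√152100 = 0.4·230 + 0.6·390 = 326
CE = (326)² = 106276
Risk premium = EV − CE = 112420 − 106276 = 6144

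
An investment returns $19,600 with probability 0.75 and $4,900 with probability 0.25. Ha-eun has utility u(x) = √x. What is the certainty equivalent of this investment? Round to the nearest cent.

$15,006.25

E[u] = 0.75·√19600 + 0.25·√4900 = 0.75·140 + 0.25·70 = 122.5
CE = (122.5)² = 15006.25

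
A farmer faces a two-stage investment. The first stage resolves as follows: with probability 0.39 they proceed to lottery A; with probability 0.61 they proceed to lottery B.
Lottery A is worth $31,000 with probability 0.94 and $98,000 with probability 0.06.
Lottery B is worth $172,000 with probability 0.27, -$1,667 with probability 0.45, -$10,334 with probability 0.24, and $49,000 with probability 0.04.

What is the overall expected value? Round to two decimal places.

$41,211.31

EV(A) = 0.94 × 31000 + 0.06 × 98000 = 29140 + 5880 = 35020
EV(B) = 0.27 × 172000 + 0.45 × (-1667) + 0.24 × (-10334) + 0.04 × 49000 = 46440 − 750.15 − 2480.16 + 1960 = 45169.69
Overall = 0.39 × 35020 + 0.61 × 45169.69 = 13657.8 + 27553.5109 = 41211.3109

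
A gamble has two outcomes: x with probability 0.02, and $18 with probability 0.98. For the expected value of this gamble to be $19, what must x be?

x = $68

0.02·x + 0.98·18 = 19
0.02·x = 19 − 17.64 = 1.36
x = 1.36 / 0.02 = 68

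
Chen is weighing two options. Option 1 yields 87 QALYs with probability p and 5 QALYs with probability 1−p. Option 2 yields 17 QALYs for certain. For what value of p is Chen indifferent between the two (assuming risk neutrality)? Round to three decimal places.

p·87 + (1−p)·5 = 17
82p + 5 = 17
p = (17 − 5) / 82

p = 0.146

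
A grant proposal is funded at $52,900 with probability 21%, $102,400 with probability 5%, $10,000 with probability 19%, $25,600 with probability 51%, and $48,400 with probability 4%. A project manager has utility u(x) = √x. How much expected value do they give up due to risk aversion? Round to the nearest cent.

E[u] = 0.21·√52900 + 0.05·√102400 + 0.19·√10000 + 0.51·√25600 + 0.04·√48400 = 0.21·230 + 0.05·320 + 0.19·100 + 0.51·160 + 0.04·220 = 173.7
CE = (173.7)² = 30171.69
Risk premium = EV − CE = 33121 − 30171.69 = 2949.31

$2,949.31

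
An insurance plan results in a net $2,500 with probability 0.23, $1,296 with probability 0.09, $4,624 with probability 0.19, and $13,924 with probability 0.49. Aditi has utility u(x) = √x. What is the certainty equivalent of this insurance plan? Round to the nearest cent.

$7,306.83

E[u] = 0.23·√2500 + 0.09·√1296 + 0.19·√4624 + 0.49·√13924 = 0.23·50 + 0.09·36 + 0.19·68 + 0.49·118 = 85.48
CE = (85.48)² = 7306.8304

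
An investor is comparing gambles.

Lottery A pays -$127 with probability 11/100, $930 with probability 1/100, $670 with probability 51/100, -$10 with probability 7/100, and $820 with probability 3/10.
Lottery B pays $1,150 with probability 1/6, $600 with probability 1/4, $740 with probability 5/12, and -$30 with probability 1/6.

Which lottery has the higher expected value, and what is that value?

Lottery B ($645)

Lottery A = 11/100 × (-127) + 1/100 × 930 + 51/100 × 670 + 7/100 × (-10) + 3/10 × 820 = -13.97 + 9.3 + 341.7 − 0.7 + 246 = 582.33
Lottery B = 1/6 × 1150 + 1/4 × 600 + 5/12 × 740 + 1/6 × (-30) = 191.6667 + 150 + 308.3333 − 5 = 645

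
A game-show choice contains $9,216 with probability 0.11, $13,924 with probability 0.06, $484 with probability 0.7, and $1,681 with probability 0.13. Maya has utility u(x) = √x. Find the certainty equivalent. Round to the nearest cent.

$1,472.26

E[u] = 0.11·√9216 + 0.06·√13924 + 0.7·√484 + 0.13·√1681 = 0.11·96 + 0.06·118 + 0.7·22 + 0.13·41 = 38.37
CE = (38.37)² = 1472.2569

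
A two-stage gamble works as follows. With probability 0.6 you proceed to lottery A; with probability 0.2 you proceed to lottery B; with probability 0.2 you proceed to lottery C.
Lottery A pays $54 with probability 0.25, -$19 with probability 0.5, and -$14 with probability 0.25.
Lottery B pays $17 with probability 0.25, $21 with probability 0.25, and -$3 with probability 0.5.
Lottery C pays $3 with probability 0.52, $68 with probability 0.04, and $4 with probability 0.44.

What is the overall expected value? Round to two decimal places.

EV(A) = 0.25 × 54 + 0.5 × (-19) + 0.25 × (-14) = 13.5 − 9.5 − 3.5 = 0.5
EV(B) = 0.25 × 17 + 0.25 × 21 + 0.5 × (-3) = 4.25 + 5.25 − 1.5 = 8
EV(C) = 0.52 × 3 + 0.04 × 68 + 0.44 × 4 = 1.56 + 2.72 + 1.76 = 6.04
Overall = 0.6 × 0.5 + 0.2 × 8 + 0.2 × 6.04 = 0.3 + 1.6 + 1.208 = 3.108

$3.11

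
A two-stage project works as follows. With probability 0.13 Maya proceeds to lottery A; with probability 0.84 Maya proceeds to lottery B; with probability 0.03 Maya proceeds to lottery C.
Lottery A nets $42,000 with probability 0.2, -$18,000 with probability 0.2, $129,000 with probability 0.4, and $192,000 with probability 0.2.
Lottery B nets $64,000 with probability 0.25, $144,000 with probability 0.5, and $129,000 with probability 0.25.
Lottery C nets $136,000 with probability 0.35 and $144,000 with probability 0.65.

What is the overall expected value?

EV(A) = 0.2 × 42000 + 0.2 × (-18000) + 0.4 × 129000 + 0.2 × 192000 = 8400 − 3600 + 51600 + 38400 = 94800
EV(B) = 0.25 × 64000 + 0.5 × 144000 + 0.25 × 129000 = 16000 + 72000 + 32250 = 120250
EV(C) = 0.35 × 136000 + 0.65 × 144000 = 47600 + 93600 = 141200
Overall = 0.13 × 94800 + 0.84 × 120250 + 0.03 × 141200 = 12324 + 101010 + 4236 = 117570

$117,570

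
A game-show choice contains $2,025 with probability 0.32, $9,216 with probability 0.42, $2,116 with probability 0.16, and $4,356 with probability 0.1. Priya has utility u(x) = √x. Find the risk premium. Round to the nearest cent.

$575.94

E[u] = 0.32·√2025 + 0.42·√9216 + 0.16·√2116 + 0.1·√4356 = 0.32·45 + 0.42·96 + 0.16·46 + 0.1·66 = 68.68
CE = (68.68)² = 4716.9424
Risk premium = EV − CE = 5292.88 − 4716.9424 = 575.9376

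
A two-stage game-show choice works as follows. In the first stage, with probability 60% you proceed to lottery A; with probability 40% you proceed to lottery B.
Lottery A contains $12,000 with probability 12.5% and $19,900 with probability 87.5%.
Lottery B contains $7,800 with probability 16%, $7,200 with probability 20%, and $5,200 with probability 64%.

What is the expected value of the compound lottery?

EV(A) = 0.125 × 12000 + 0.875 × 19900 = 1500 + 17412.5 = 18912.5
EV(B) = 0.16 × 7800 + 0.2 × 7200 + 0.64 × 5200 = 1248 + 1440 + 3328 = 6016
Overall = 0.6 × 18912.5 + 0.4 × 6016 = 11347.5 + 2406.4 = 13753.9

$13,753.90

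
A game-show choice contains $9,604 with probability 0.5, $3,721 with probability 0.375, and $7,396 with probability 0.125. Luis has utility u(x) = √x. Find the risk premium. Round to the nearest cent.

E[u] = 0.5·√9604 + 0.375·√3721 + 0.125·√7396 = 0.5·98 + 0.375·61 + 0.125·86 = 82.625
CE = (82.625)² = 6826.890625
Risk premium = EV − CE = 7121.875 − 6826.890625 = 294.984375

$294.98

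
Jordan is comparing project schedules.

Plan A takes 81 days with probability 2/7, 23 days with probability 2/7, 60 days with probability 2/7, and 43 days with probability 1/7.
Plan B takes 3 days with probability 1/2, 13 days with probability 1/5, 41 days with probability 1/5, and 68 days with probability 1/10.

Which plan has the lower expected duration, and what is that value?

Plan A = 2/7 × 81 + 2/7 × 23 + 2/7 × 60 + 1/7 × 43 = 23.1429 + 6.5714 + 17.1429 + 6.1429 = 53
Plan B = 1/2 × 3 + 1/5 × 13 + 1/5 × 41 + 1/10 × 68 = 1.5 + 2.6 + 8.2 + 6.8 = 19.1

Plan B (19.1 days)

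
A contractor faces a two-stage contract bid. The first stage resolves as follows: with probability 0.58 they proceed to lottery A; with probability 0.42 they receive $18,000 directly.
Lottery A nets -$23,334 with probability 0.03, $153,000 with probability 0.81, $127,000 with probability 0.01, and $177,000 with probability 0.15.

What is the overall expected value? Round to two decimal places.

$95,168.99

EV(A) = 0.03 × (-23334) + 0.81 × 153000 + 0.01 × 127000 + 0.15 × 177000 = -700.02 + 123930 + 1270 + 26550 = 151049.98
Branch B: 18000 (certain)
Overall = 0.58 × 151049.98 + 0.42 × 18000 = 87608.9884 + 7560 = 95168.9884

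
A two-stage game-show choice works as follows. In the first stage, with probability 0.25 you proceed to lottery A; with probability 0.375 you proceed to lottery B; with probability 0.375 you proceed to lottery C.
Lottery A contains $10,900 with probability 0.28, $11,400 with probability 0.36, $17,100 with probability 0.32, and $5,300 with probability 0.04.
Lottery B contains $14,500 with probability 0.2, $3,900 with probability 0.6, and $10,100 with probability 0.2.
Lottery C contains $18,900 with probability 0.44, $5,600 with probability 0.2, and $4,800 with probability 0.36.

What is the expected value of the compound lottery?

$10,119

EV(A) = 0.28 × 10900 + 0.36 × 11400 + 0.32 × 17100 + 0.04 × 5300 = 3052 + 4104 + 5472 + 212 = 12840
EV(B) = 0.2 × 14500 + 0.6 × 3900 + 0.2 × 10100 = 2900 + 2340 + 2020 = 7260
EV(C) = 0.44 × 18900 + 0.2 × 5600 + 0.36 × 4800 = 8316 + 1120 + 1728 = 11164
Overall = 0.25 × 12840 + 0.375 × 7260 + 0.375 × 11164 = 3210 + 2722.5 + 4186.5 = 10119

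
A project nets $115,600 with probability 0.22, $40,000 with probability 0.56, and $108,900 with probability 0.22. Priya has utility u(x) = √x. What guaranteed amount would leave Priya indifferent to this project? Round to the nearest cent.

E[u] = 0.22·√115600 + 0.56·√40000 + 0.22·√108900 = 0.22·340 + 0.56·200 + 0.22·330 = 259.4
CE = (259.4)² = 67288.36

$67,288.36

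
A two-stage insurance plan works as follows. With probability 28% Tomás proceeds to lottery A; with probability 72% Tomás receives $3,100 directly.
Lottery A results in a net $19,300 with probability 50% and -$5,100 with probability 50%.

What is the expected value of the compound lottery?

$4,220

EV(A) = 0.5 × 19300 + 0.5 × (-5100) = 9650 − 2550 = 7100
Branch B: 3100 (certain)
Overall = 0.28 × 7100 + 0.72 × 3100 = 1988 + 2232 = 4220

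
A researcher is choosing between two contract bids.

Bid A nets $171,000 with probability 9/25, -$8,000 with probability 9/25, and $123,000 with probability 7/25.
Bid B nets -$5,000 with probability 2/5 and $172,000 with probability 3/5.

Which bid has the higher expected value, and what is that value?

Bid A = 9/25 × 171000 + 9/25 × (-8000) + 7/25 × 123000 = 61560 − 2880 + 34440 = 93120
Bid B = 2/5 × (-5000) + 3/5 × 172000 = -2000 + 103200 = 101200

Bid B ($101,200)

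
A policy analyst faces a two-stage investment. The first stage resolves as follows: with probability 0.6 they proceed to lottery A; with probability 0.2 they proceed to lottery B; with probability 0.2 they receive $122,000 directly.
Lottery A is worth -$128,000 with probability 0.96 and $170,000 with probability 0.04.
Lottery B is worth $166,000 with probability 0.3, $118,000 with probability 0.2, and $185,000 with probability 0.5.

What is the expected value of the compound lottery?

EV(A) = 0.96 × (-128000) + 0.04 × 170000 = -122880 + 6800 = -116080
EV(B) = 0.3 × 166000 + 0.2 × 118000 + 0.5 × 185000 = 49800 + 23600 + 92500 = 165900
Branch C: 122000 (certain)
Overall = 0.6 × (-116080) + 0.2 × 165900 + 0.2 × 122000 = -69648 + 33180 + 24400 = -12068

-$12,068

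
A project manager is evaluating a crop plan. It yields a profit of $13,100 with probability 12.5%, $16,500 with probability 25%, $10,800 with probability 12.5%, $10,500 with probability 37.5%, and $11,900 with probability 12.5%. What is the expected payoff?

EV = 0.125 × 13100 + 0.25 × 16500 + 0.125 × 10800 + 0.375 × 10500 + 0.125 × 11900 = 1637.5 + 4125 + 1350 + 3937.5 + 1487.5 = 12537.5

$12,537.50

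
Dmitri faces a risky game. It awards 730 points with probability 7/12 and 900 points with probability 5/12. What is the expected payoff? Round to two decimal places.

EV = 7/12 × 730 + 5/12 × 900 = 425.8333 + 375 = 800.8333

800.83 points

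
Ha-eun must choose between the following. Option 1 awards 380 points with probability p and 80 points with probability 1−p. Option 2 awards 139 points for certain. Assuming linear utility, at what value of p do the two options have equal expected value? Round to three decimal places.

p·380 + (1−p)·80 = 139
300p + 80 = 139
p = (139 − 80) / 300

p = 0.197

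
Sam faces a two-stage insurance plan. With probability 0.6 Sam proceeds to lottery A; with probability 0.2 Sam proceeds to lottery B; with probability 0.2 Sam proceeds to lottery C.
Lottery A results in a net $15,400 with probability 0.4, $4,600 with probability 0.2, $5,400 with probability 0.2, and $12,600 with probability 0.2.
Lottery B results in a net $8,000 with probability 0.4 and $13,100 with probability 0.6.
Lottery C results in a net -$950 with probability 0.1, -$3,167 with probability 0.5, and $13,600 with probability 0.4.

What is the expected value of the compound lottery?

$9,372.30

EV(A) = 0.4 × 15400 + 0.2 × 4600 + 0.2 × 5400 + 0.2 × 12600 = 6160 + 920 + 1080 + 2520 = 10680
EV(B) = 0.4 × 8000 + 0.6 × 13100 = 3200 + 7860 = 11060
EV(C) = 0.1 × (-950) + 0.5 × (-3167) + 0.4 × 13600 = -95 − 1583.5 + 5440 = 3761.5
Overall = 0.6 × 10680 + 0.2 × 11060 + 0.2 × 3761.5 = 6408 + 2212 + 752.3 = 9372.3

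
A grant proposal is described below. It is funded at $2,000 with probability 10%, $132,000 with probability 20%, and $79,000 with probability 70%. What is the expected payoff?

EV = 0.1 × 2000 + 0.2 × 132000 + 0.7 × 79000 = 200 + 26400 + 55300 = 81900

$81,900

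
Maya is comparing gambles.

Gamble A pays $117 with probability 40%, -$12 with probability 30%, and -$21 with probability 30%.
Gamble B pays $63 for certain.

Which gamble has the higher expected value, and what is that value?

Gamble B ($63)

Gamble A = 0.4 × 117 + 0.3 × (-12) + 0.3 × (-21) = 46.8 − 3.6 − 6.3 = 36.9
Gamble B: 63 (certain)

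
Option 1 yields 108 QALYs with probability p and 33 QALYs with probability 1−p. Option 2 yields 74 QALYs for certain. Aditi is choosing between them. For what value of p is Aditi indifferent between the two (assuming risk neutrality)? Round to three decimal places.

p·108 + (1−p)·33 = 74
75p + 33 = 74
p = (74 − 33) / 75

p = 0.547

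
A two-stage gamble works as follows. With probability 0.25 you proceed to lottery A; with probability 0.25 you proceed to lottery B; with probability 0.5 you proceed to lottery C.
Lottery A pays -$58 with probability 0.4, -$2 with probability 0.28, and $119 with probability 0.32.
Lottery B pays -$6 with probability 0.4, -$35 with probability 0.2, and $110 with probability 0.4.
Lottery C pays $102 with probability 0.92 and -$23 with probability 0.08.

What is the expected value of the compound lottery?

$58.23

EV(A) = 0.4 × (-58) + 0.28 × (-2) + 0.32 × 119 = -23.2 − 0.56 + 38.08 = 14.32
EV(B) = 0.4 × (-6) + 0.2 × (-35) + 0.4 × 110 = -2.4 − 7 + 44 = 34.6
EV(C) = 0.92 × 102 + 0.08 × (-23) = 93.84 − 1.84 = 92
Overall = 0.25 × 14.32 + 0.25 × 34.6 + 0.5 × 92 = 3.58 + 8.65 + 46 = 58.23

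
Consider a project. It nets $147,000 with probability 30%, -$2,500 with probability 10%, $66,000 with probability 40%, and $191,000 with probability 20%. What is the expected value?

$108,450

EV = 0.3 × 147000 + 0.1 × (-2500) + 0.4 × 66000 + 0.2 × 191000 = 44100 − 250 + 26400 + 38200 = 108450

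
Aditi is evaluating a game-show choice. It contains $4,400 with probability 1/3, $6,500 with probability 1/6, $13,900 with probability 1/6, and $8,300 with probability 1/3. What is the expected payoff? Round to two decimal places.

$7,633.33

EV = 1/3 × 4400 + 1/6 × 6500 + 1/6 × 13900 + 1/3 × 8300 = 1466.6667 + 1083.3333 + 2316.6667 + 2766.6667 = 7633.3333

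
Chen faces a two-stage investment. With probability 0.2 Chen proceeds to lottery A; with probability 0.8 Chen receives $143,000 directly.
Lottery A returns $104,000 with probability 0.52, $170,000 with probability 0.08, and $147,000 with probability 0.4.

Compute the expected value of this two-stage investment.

$139,696

EV(A) = 0.52 × 104000 + 0.08 × 170000 + 0.4 × 147000 = 54080 + 13600 + 58800 = 126480
Branch B: 143000 (certain)
Overall = 0.2 × 126480 + 0.8 × 143000 = 25296 + 114400 = 139696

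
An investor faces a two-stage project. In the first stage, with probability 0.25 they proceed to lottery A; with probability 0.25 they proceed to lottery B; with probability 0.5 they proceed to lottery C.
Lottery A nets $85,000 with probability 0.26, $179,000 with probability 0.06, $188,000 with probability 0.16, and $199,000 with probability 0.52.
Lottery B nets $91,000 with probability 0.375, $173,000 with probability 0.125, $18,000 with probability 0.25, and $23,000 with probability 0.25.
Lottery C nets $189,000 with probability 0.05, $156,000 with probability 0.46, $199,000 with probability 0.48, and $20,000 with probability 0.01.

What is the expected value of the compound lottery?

$146,565

EV(A) = 0.26 × 85000 + 0.06 × 179000 + 0.16 × 188000 + 0.52 × 199000 = 22100 + 10740 + 30080 + 103480 = 166400
EV(B) = 0.375 × 91000 + 0.125 × 173000 + 0.25 × 18000 + 0.25 × 23000 = 34125 + 21625 + 4500 + 5750 = 66000
EV(C) = 0.05 × 189000 + 0.46 × 156000 + 0.48 × 199000 + 0.01 × 20000 = 9450 + 71760 + 95520 + 200 = 176930
Overall = 0.25 × 166400 + 0.25 × 66000 + 0.5 × 176930 = 41600 + 16500 + 88465 = 146565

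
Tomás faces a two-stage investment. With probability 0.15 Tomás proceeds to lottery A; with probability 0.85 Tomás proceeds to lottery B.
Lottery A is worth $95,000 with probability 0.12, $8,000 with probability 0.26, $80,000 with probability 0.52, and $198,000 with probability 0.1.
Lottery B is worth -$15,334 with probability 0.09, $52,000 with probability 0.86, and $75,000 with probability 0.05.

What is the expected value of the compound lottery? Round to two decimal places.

EV(A) = 0.12 × 95000 + 0.26 × 8000 + 0.52 × 80000 + 0.1 × 198000 = 11400 + 2080 + 41600 + 19800 = 74880
EV(B) = 0.09 × (-15334) + 0.86 × 52000 + 0.05 × 75000 = -1380.06 + 44720 + 3750 = 47089.94
Overall = 0.15 × 74880 + 0.85 × 47089.94 = 11232 + 40026.449 = 51258.449

$51,258.45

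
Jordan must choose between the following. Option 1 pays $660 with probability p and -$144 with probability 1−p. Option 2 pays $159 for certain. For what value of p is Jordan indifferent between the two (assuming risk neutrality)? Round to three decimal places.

p = 0.377

p·660 + (1−p)·(-144) = 159
804p − 144 = 159
p = (159 + 144) / 804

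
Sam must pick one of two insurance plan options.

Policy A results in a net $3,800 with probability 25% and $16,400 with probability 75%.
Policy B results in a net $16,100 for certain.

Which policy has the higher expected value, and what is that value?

Policy B ($16,100)

Policy A = 0.25 × 3800 + 0.75 × 16400 = 950 + 12300 = 13250
Policy B: 16100 (certain)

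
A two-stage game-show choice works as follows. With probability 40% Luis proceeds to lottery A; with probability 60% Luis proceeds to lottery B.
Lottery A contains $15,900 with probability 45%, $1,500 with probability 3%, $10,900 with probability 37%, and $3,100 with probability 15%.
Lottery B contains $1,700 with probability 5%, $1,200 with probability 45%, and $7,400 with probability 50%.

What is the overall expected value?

EV(A) = 0.45 × 15900 + 0.03 × 1500 + 0.37 × 10900 + 0.15 × 3100 = 7155 + 45 + 4033 + 465 = 11698
EV(B) = 0.05 × 1700 + 0.45 × 1200 + 0.5 × 7400 = 85 + 540 + 3700 = 4325
Overall = 0.4 × 11698 + 0.6 × 4325 = 4679.2 + 2595 = 7274.2

$7,274.20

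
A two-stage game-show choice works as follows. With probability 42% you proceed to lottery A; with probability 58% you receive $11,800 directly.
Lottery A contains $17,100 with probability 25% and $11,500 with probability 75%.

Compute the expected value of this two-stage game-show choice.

$12,262

EV(A) = 0.25 × 17100 + 0.75 × 11500 = 4275 + 8625 = 12900
Branch B: 11800 (certain)
Overall = 0.42 × 12900 + 0.58 × 11800 = 5418 + 6844 = 12262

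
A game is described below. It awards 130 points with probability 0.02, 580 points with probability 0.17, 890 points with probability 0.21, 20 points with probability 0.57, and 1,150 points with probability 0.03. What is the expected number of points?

334 points

EV = 0.02 × 130 + 0.17 × 580 + 0.21 × 890 + 0.57 × 20 + 0.03 × 1150 = 2.6 + 98.6 + 186.9 + 11.4 + 34.5 = 334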